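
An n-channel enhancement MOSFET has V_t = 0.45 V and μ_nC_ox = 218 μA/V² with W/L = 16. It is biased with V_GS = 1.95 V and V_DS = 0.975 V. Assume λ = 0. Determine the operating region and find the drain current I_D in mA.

k_n = μ_nC_ox · (W/L) = 3.488 mA/V².
V_ov = V_GS − V_t = 1.95 − 0.45 = 1.5 V.
Since V_DS = 0.975 V < V_ov = 1.5 V, the device is in the triode region.
I_D = k_n [V_ov · V_DS − ½ V_DS²] = 3.488 × [1.5 × 0.975 − 0.5 × 0.975²] = 3.44 mA.

Triode; I_D = 3.44 mA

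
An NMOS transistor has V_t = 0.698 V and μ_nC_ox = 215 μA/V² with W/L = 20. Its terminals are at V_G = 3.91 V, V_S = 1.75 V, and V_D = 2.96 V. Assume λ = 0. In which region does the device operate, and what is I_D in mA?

Triode; I_D = 4.46 mA

V_GS = V_G − V_S = 3.91 − 1.75 = 2.16 V; V_DS = V_D − V_S = 2.96 − 1.75 = 1.21 V.
k_n = μ_nC_ox · (W/L) = 4.3 mA/V².
V_ov = V_GS − V_t = 2.16 − 0.698 = 1.46 V.
Since V_DS = 1.21 V < V_ov = 1.46 V, the device is in the triode region.
I_D = k_n [V_ov · V_DS − ½ V_DS²] = 4.3 × [1.46 × 1.21 − 0.5 × 1.21²] = 4.46 mA.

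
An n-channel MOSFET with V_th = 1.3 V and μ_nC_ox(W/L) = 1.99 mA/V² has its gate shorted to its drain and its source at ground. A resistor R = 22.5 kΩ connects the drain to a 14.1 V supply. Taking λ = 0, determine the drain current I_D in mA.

With gate tied to drain, V_GS = V_DS ≥ V_GS − V_th, so the device is in saturation.
KCL at the drain: ½ k_n (V_GS − V_th)² = (V_DD − V_GS)/R.
Let x = V_GS − 1.3. Then 22.4 x² + x − 12.8 = 0, giving x = 0.734 V (positive root), so V_GS = 2.03 V.
I_D = (V_DD − V_GS)/R = (14.1 − 2.03) / 22.5 = 0.536 mA.

I_D = 0.536 mA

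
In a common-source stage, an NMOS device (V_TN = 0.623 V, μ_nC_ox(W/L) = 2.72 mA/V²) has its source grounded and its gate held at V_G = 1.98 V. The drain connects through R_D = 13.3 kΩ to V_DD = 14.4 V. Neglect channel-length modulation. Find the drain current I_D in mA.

I_D = 1.06 mA

V_GS = V_G = 1.98 V, so V_ov = 1.98 − 0.623 = 1.36 V.
Assume saturation: I_D = ½ k_n V_ov² = 0.5 × 2.72 × 1.36² = 2.5 mA, giving V_DS = V_DD − I_D R_D = 14.4 − 2.5 × 13.3 = -18.9 V.
But -18.9 V < V_ov = 1.36 V, so the device is actually in triode.
In triode I_D = k_n[V_ov V_DS − ½ V_DS²] and I_D = (V_DD − V_DS)/R_D. Equating: 18.1 V_DS² − 50.09 V_DS + 14.4 = 0, giving V_DS = 0.326 V (the root below V_ov).
I_D = (14.4 − 0.326) / 13.3 = 1.06 mA.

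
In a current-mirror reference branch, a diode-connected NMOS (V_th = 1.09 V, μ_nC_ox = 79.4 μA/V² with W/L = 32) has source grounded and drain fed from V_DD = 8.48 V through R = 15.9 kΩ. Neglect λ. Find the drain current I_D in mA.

I_D = 0.428 mA

With gate tied to drain, V_GS = V_DS ≥ V_GS − V_th, so the device is in saturation.
k_n = μ_nC_ox · (W/L) = 2.541 mA/V².
KCL at the drain: ½ k_n (V_GS − V_th)² = (V_DD − V_GS)/R.
Let x = V_GS − 1.09. Then 20.2 x² + x − 7.39 = 0, giving x = 0.581 V (positive root), so V_GS = 1.67 V.
I_D = (V_DD − V_GS)/R = (8.48 − 1.67) / 15.9 = 0.428 mA.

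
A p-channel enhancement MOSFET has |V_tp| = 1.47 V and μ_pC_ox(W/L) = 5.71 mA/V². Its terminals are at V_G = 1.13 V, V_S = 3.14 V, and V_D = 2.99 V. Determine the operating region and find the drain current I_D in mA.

Triode; I_D = 0.398 mA

V_SG = V_S − V_G = 3.14 − 1.13 = 2.01 V; V_SD = V_S − V_D = 3.14 − 2.99 = 0.15 V.
V_ov = V_SG − |V_tp| = 2.01 − 1.47 = 0.54 V.
Since V_SD = 0.15 V < V_ov = 0.54 V, the device is in the triode region.
I_D = k_p [V_ov · V_SD − ½ V_SD²] = 5.71 × [0.54 × 0.15 − 0.5 × 0.15²] = 0.398 mA.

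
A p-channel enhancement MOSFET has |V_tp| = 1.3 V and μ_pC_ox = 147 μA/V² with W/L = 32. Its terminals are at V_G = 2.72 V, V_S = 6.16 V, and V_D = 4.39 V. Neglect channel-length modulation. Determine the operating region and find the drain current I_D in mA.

V_SG = V_S − V_G = 6.16 − 2.72 = 3.44 V; V_SD = V_S − V_D = 6.16 − 4.39 = 1.77 V.
k_p = μ_pC_ox · (W/L) = 4.704 mA/V².
V_ov = V_SG − |V_tp| = 3.44 − 1.3 = 2.14 V.
Since V_SD = 1.77 V < V_ov = 2.14 V, the device is in the triode region.
I_D = k_p [V_ov · V_SD − ½ V_SD²] = 4.704 × [2.14 × 1.77 − 0.5 × 1.77²] = 10.4 mA.

Triode; I_D = 10.4 mA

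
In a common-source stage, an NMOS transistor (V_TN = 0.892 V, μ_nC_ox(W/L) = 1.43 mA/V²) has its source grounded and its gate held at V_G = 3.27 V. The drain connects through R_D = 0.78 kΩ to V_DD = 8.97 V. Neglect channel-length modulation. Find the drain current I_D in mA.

I_D = 4.04 mA

V_GS = V_G = 3.27 V, so V_ov = 3.27 − 0.892 = 2.38 V.
Assume saturation: I_D = ½ k_n V_ov² = 0.5 × 1.43 × 2.38² = 4.04 mA, giving V_DS = V_DD − I_D R_D = 8.97 − 4.04 × 0.78 = 5.82 V.
V_DS = 5.82 V ≥ V_ov = 2.38 V, confirming saturation.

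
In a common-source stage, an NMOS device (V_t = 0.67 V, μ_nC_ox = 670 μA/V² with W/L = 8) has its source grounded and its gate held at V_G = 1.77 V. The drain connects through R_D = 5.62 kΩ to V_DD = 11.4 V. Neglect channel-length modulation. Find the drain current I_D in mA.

I_D = 1.96 mA

V_GS = V_G = 1.77 V, so V_ov = 1.77 − 0.67 = 1.1 V.
k_n = μ_nC_ox · (W/L) = 5.36 mA/V².
Assume saturation: I_D = ½ k_n V_ov² = 0.5 × 5.36 × 1.1² = 3.24 mA, giving V_DS = V_DD − I_D R_D = 11.4 − 3.24 × 5.62 = -6.82 V.
But -6.82 V < V_ov = 1.1 V, so the device is actually in triode.
In triode I_D = k_n[V_ov V_DS − ½ V_DS²] and I_D = (V_DD − V_DS)/R_D. Equating: 15.1 V_DS² − 34.14 V_DS + 11.4 = 0, giving V_DS = 0.407 V (the root below V_ov).
I_D = (11.4 − 0.407) / 5.62 = 1.96 mA.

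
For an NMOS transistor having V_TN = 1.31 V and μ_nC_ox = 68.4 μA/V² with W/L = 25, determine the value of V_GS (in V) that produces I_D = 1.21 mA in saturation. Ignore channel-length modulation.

V_GS = 2.50 V

k_n = μ_nC_ox · (W/L) = 1.71 mA/V².
In saturation I_D = ½ k_n (V_GS − V_TN)², so V_GS − V_TN = √(2 I_D / k_n) = √(2 × 1.21 / 1.71) = 1.19 V.
V_GS = 1.31 + 1.19 = 2.5 V.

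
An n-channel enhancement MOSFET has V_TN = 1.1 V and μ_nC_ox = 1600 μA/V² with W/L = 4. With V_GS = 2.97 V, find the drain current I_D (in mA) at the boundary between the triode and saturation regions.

At the boundary V_DS = V_ov = V_GS − V_TN = 2.97 − 1.1 = 1.87 V.
k_n = μ_nC_ox · (W/L) = 6.4 mA/V².
I_D = ½ k_n V_ov² = 0.5 × 6.4 × 1.87² = 11.2 mA.

I_D = 11.2 mA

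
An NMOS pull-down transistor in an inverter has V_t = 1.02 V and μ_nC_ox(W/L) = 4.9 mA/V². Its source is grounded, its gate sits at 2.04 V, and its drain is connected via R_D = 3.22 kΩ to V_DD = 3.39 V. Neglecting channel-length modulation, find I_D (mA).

V_GS = V_G = 2.04 V, so V_ov = 2.04 − 1.02 = 1.02 V.
Assume saturation: I_D = ½ k_n V_ov² = 0.5 × 4.9 × 1.02² = 2.55 mA, giving V_DS = V_DD − I_D R_D = 3.39 − 2.55 × 3.22 = -4.82 V.
But -4.82 V < V_ov = 1.02 V, so the device is actually in triode.
In triode I_D = k_n[V_ov V_DS − ½ V_DS²] and I_D = (V_DD − V_DS)/R_D. Equating: 7.89 V_DS² − 17.09 V_DS + 3.39 = 0, giving V_DS = 0.221 V (the root below V_ov).
I_D = (3.39 − 0.221) / 3.22 = 0.984 mA.

I_D = 0.984 mA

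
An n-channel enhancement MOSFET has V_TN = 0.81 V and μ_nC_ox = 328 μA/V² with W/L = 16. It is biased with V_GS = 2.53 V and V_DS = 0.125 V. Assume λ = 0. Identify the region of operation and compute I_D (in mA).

Triode; I_D = 1.09 mA

k_n = μ_nC_ox · (W/L) = 5.248 mA/V².
V_ov = V_GS − V_TN = 2.53 − 0.81 = 1.72 V.
Since V_DS = 0.125 V < V_ov = 1.72 V, the device is in the triode region.
I_D = k_n [V_ov · V_DS − ½ V_DS²] = 5.248 × [1.72 × 0.125 − 0.5 × 0.125²] = 1.09 mA.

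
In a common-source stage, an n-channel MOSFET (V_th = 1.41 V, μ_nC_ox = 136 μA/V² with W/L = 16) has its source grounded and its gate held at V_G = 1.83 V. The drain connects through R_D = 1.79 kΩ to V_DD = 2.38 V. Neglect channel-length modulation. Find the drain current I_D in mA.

I_D = 0.192 mA

V_GS = V_G = 1.83 V, so V_ov = 1.83 − 1.41 = 0.42 V.
k_n = μ_nC_ox · (W/L) = 2.176 mA/V².
Assume saturation: I_D = ½ k_n V_ov² = 0.5 × 2.176 × 0.42² = 0.192 mA, giving V_DS = V_DD − I_D R_D = 2.38 − 0.192 × 1.79 = 2.04 V.
V_DS = 2.04 V ≥ V_ov = 0.42 V, confirming saturation.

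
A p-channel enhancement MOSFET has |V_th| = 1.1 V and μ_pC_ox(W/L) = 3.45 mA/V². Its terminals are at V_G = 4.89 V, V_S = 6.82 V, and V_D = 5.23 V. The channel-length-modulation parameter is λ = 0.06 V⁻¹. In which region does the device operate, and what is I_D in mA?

Saturation; I_D = 1.30 mA

V_SG = V_S − V_G = 6.82 − 4.89 = 1.93 V; V_SD = V_S − V_D = 6.82 − 5.23 = 1.59 V.
V_ov = V_SG − |V_th| = 1.93 − 1.1 = 0.83 V.
Since V_SD = 1.59 V ≥ V_ov = 0.83 V, the device is in saturation.
I_D = ½ k_p V_ov² (1 + λ V_SD) = 0.5 × 3.45 × 0.83² × (1 + 0.06 × 1.59) = 1.3 mA.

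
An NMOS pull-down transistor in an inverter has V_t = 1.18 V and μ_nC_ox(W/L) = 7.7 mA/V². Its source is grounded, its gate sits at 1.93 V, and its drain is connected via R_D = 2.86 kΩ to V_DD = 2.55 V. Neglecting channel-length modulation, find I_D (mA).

I_D = 0.835 mA

V_GS = V_G = 1.93 V, so V_ov = 1.93 − 1.18 = 0.75 V.
Assume saturation: I_D = ½ k_n V_ov² = 0.5 × 7.7 × 0.75² = 2.17 mA, giving V_DS = V_DD − I_D R_D = 2.55 − 2.17 × 2.86 = -3.64 V.
But -3.64 V < V_ov = 0.75 V, so the device is actually in triode.
In triode I_D = k_n[V_ov V_DS − ½ V_DS²] and I_D = (V_DD − V_DS)/R_D. Equating: 11 V_DS² − 17.52 V_DS + 2.55 = 0, giving V_DS = 0.162 V (the root below V_ov).
I_D = (2.55 − 0.162) / 2.86 = 0.835 mA.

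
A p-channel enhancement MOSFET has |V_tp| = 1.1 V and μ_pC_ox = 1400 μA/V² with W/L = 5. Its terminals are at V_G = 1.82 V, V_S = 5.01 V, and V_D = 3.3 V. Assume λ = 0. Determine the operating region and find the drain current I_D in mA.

V_SG = V_S − V_G = 5.01 − 1.82 = 3.19 V; V_SD = V_S − V_D = 5.01 − 3.3 = 1.71 V.
k_p = μ_pC_ox · (W/L) = 7 mA/V².
V_ov = V_SG − |V_tp| = 3.19 − 1.1 = 2.09 V.
Since V_SD = 1.71 V < V_ov = 2.09 V, the device is in the triode region.
I_D = k_p [V_ov · V_SD − ½ V_SD²] = 7 × [2.09 × 1.71 − 0.5 × 1.71²] = 14.8 mA.

Triode; I_D = 14.8 mA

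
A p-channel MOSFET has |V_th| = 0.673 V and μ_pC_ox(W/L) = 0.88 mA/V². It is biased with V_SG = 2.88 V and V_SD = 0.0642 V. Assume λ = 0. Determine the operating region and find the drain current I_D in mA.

V_ov = V_SG − |V_th| = 2.88 − 0.673 = 2.21 V.
Since V_SD = 0.0642 V < V_ov = 2.21 V, the device is in the triode region.
I_D = k_p [V_ov · V_SD − ½ V_SD²] = 0.88 × [2.21 × 0.0642 − 0.5 × 0.0642²] = 0.123 mA.

Triode; I_D = 0.123 mA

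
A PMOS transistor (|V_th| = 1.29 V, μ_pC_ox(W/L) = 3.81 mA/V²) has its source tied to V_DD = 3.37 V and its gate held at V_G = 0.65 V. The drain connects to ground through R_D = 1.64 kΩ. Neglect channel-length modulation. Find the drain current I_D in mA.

V_SG = V_DD − V_G = 3.37 − 0.65 = 2.72 V, so V_ov = 2.72 − 1.29 = 1.43 V.
Assume saturation: I_D = ½ k_p V_ov² = 0.5 × 3.81 × 1.43² = 3.9 mA, giving V_SD = V_DD − I_D R_D = 3.37 − 3.9 × 1.64 = -3.02 V.
But -3.02 V < V_ov = 1.43 V, so the device is actually in triode.
In triode I_D = k_p[V_ov V_SD − ½ V_SD²] and I_D = (V_DD − V_SD)/R_D. Equating: 3.12 V_SD² − 9.935 V_SD + 3.37 = 0, giving V_SD = 0.386 V (the root below V_ov).
I_D = (3.37 − 0.386) / 1.64 = 1.82 mA.

I_D = 1.82 mA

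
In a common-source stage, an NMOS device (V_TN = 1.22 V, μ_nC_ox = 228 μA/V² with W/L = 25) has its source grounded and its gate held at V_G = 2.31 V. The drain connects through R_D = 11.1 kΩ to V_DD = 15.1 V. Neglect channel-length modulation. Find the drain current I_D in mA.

V_GS = V_G = 2.31 V, so V_ov = 2.31 − 1.22 = 1.09 V.
k_n = μ_nC_ox · (W/L) = 5.7 mA/V².
Assume saturation: I_D = ½ k_n V_ov² = 0.5 × 5.7 × 1.09² = 3.39 mA, giving V_DS = V_DD − I_D R_D = 15.1 − 3.39 × 11.1 = -22.5 V.
But -22.5 V < V_ov = 1.09 V, so the device is actually in triode.
In triode I_D = k_n[V_ov V_DS − ½ V_DS²] and I_D = (V_DD − V_DS)/R_D. Equating: 31.6 V_DS² − 69.96 V_DS + 15.1 = 0, giving V_DS = 0.242 V (the root below V_ov).
I_D = (15.1 − 0.242) / 11.1 = 1.34 mA.

I_D = 1.34 mA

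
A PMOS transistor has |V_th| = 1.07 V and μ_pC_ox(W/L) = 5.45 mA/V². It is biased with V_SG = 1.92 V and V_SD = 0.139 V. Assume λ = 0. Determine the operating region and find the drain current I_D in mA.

V_ov = V_SG − |V_th| = 1.92 − 1.07 = 0.85 V.
Since V_SD = 0.139 V < V_ov = 0.85 V, the device is in the triode region.
I_D = k_p [V_ov · V_SD − ½ V_SD²] = 5.45 × [0.85 × 0.139 − 0.5 × 0.139²] = 0.591 mA.

Triode; I_D = 0.591 mA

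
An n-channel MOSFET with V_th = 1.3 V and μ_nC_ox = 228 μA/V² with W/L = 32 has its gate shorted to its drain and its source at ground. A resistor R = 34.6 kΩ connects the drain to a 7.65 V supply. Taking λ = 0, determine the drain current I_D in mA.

With gate tied to drain, V_GS = V_DS ≥ V_GS − V_th, so the device is in saturation.
k_n = μ_nC_ox · (W/L) = 7.296 mA/V².
KCL at the drain: ½ k_n (V_GS − V_th)² = (V_DD − V_GS)/R.
Let x = V_GS − 1.3. Then 126 x² + x − 6.35 = 0, giving x = 0.22 V (positive root), so V_GS = 1.52 V.
I_D = (V_DD − V_GS)/R = (7.65 − 1.52) / 34.6 = 0.177 mA.

I_D = 0.177 mA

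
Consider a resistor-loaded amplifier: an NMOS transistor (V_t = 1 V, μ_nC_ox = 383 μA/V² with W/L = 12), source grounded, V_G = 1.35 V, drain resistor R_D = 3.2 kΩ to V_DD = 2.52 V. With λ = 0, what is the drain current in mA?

V_GS = V_G = 1.35 V, so V_ov = 1.35 − 1 = 0.35 V.
k_n = μ_nC_ox · (W/L) = 4.596 mA/V².
Assume saturation: I_D = ½ k_n V_ov² = 0.5 × 4.596 × 0.35² = 0.282 mA, giving V_DS = V_DD − I_D R_D = 2.52 − 0.282 × 3.2 = 1.62 V.
V_DS = 1.62 V ≥ V_ov = 0.35 V, confirming saturation.

I_D = 0.282 mA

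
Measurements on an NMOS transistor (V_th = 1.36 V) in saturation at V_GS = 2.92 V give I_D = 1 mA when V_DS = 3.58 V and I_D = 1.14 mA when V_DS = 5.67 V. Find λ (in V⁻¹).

λ = 0.0881 V⁻¹

With V_GS fixed, I_D ∝ (1 + λ V_DS) in saturation, so I_D2/I_D1 = (1 + λ V_DS2)/(1 + λ V_DS1).
1.14/1 = 1.14 = (1 + 5.67 λ)/(1 + 3.58 λ).
Solving: λ (I_D1 V_DS2 − I_D2 V_DS1) = I_D2 − I_D1, so λ = (1.14 − 1) / (1 × 5.67 − 1.14 × 3.58) = 0.14 / 1.59 = 0.0881 V⁻¹.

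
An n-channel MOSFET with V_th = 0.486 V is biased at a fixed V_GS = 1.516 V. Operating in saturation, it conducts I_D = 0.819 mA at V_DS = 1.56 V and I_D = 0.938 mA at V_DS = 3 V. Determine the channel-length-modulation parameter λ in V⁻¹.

λ = 0.120 V⁻¹

With V_GS fixed, I_D ∝ (1 + λ V_DS) in saturation, so I_D2/I_D1 = (1 + λ V_DS2)/(1 + λ V_DS1).
0.938/0.819 = 1.145 = (1 + 3 λ)/(1 + 1.56 λ).
Solving: λ (I_D1 V_DS2 − I_D2 V_DS1) = I_D2 − I_D1, so λ = (0.938 − 0.819) / (0.819 × 3 − 0.938 × 1.56) = 0.119 / 0.994 = 0.12 V⁻¹.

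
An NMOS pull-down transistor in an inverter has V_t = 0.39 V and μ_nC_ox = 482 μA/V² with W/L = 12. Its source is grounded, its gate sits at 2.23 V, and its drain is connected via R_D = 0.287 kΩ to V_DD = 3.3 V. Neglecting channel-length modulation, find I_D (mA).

V_GS = V_G = 2.23 V, so V_ov = 2.23 − 0.39 = 1.84 V.
k_n = μ_nC_ox · (W/L) = 5.784 mA/V².
Assume saturation: I_D = ½ k_n V_ov² = 0.5 × 5.784 × 1.84² = 9.79 mA, giving V_DS = V_DD − I_D R_D = 3.3 − 9.79 × 0.287 = 0.49 V.
But 0.49 V < V_ov = 1.84 V, so the device is actually in triode.
In triode I_D = k_n[V_ov V_DS − ½ V_DS²] and I_D = (V_DD − V_DS)/R_D. Equating: 0.83 V_DS² − 4.054 V_DS + 3.3 = 0, giving V_DS = 1.03 V (the root below V_ov).
I_D = (3.3 − 1.03) / 0.287 = 7.9 mA.

I_D = 7.90 mA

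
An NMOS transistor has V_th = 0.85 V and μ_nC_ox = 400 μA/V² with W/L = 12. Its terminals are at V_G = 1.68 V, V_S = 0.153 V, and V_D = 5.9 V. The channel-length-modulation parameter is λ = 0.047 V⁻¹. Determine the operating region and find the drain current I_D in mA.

Saturation; I_D = 1.40 mA

V_GS = V_G − V_S = 1.68 − 0.153 = 1.53 V; V_DS = V_D − V_S = 5.9 − 0.153 = 5.75 V.
k_n = μ_nC_ox · (W/L) = 4.8 mA/V².
V_ov = V_GS − V_th = 1.53 − 0.85 = 0.677 V.
Since V_DS = 5.75 V ≥ V_ov = 0.677 V, the device is in saturation.
I_D = ½ k_n V_ov² (1 + λ V_DS) = 0.5 × 4.8 × 0.677² × (1 + 0.047 × 5.75) = 1.4 mA.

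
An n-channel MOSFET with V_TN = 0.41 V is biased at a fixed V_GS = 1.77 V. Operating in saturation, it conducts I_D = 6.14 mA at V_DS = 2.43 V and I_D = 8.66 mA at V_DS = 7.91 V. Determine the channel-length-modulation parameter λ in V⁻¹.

λ = 0.0916 V⁻¹

With V_GS fixed, I_D ∝ (1 + λ V_DS) in saturation, so I_D2/I_D1 = (1 + λ V_DS2)/(1 + λ V_DS1).
8.66/6.14 = 1.41 = (1 + 7.91 λ)/(1 + 2.43 λ).
Solving: λ (I_D1 V_DS2 − I_D2 V_DS1) = I_D2 − I_D1, so λ = (8.66 − 6.14) / (6.14 × 7.91 − 8.66 × 2.43) = 2.52 / 27.5 = 0.0916 V⁻¹.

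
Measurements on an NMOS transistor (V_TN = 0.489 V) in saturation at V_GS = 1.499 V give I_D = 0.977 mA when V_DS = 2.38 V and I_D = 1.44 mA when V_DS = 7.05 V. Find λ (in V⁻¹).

λ = 0.134 V⁻¹

With V_GS fixed, I_D ∝ (1 + λ V_DS) in saturation, so I_D2/I_D1 = (1 + λ V_DS2)/(1 + λ V_DS1).
1.44/0.977 = 1.474 = (1 + 7.05 λ)/(1 + 2.38 λ).
Solving: λ (I_D1 V_DS2 − I_D2 V_DS1) = I_D2 − I_D1, so λ = (1.44 − 0.977) / (0.977 × 7.05 − 1.44 × 2.38) = 0.463 / 3.46 = 0.134 V⁻¹.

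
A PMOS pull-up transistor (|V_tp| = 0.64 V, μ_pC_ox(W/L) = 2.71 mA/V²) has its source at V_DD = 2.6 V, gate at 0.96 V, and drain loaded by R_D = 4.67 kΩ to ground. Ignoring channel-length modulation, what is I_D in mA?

I_D = 0.512 mA

V_SG = V_DD − V_G = 2.6 − 0.96 = 1.64 V, so V_ov = 1.64 − 0.64 = 1 V.
Assume saturation: I_D = ½ k_p V_ov² = 0.5 × 2.71 × 1² = 1.35 mA, giving V_SD = V_DD − I_D R_D = 2.6 − 1.35 × 4.67 = -3.73 V.
But -3.73 V < V_ov = 1 V, so the device is actually in triode.
In triode I_D = k_p[V_ov V_SD − ½ V_SD²] and I_D = (V_DD − V_SD)/R_D. Equating: 6.33 V_SD² − 13.66 V_SD + 2.6 = 0, giving V_SD = 0.211 V (the root below V_ov).
I_D = (2.6 − 0.211) / 4.67 = 0.512 mA.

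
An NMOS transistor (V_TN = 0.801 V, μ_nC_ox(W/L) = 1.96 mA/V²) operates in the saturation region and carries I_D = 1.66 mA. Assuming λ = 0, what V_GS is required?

V_GS = 2.10 V

In saturation I_D = ½ k_n (V_GS − V_TN)², so V_GS − V_TN = √(2 I_D / k_n) = √(2 × 1.66 / 1.96) = 1.3 V.
V_GS = 0.801 + 1.3 = 2.1 V.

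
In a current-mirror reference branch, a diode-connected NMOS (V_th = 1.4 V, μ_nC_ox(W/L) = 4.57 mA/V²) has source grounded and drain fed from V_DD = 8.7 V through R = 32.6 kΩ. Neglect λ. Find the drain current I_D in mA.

With gate tied to drain, V_GS = V_DS ≥ V_GS − V_th, so the device is in saturation.
KCL at the drain: ½ k_n (V_GS − V_th)² = (V_DD − V_GS)/R.
Let x = V_GS − 1.4. Then 74.5 x² + x − 7.3 = 0, giving x = 0.306 V (positive root), so V_GS = 1.71 V.
I_D = (V_DD − V_GS)/R = (8.7 − 1.71) / 32.6 = 0.215 mA.

I_D = 0.215 mA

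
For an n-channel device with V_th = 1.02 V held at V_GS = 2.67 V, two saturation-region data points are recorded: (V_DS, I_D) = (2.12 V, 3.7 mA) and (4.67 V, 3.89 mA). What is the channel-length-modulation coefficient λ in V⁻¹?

With V_GS fixed, I_D ∝ (1 + λ V_DS) in saturation, so I_D2/I_D1 = (1 + λ V_DS2)/(1 + λ V_DS1).
3.89/3.7 = 1.051 = (1 + 4.67 λ)/(1 + 2.12 λ).
Solving: λ (I_D1 V_DS2 − I_D2 V_DS1) = I_D2 − I_D1, so λ = (3.89 − 3.7) / (3.7 × 4.67 − 3.89 × 2.12) = 0.19 / 9.03 = 0.021 V⁻¹.

λ = 0.0210 V⁻¹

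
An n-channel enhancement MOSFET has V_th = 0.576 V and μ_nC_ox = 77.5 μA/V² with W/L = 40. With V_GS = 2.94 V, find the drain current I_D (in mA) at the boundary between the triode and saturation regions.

I_D = 8.66 mA

At the boundary V_DS = V_ov = V_GS − V_th = 2.94 − 0.576 = 2.36 V.
k_n = μ_nC_ox · (W/L) = 3.1 mA/V².
I_D = ½ k_n V_ov² = 0.5 × 3.1 × 2.36² = 8.66 mA.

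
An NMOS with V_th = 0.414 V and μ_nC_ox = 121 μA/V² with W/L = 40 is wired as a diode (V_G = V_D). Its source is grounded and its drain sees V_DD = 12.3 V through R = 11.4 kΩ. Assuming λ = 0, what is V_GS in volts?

V_GS = 1.05 V

With gate tied to drain, V_GS = V_DS ≥ V_GS − V_th, so the device is in saturation.
k_n = μ_nC_ox · (W/L) = 4.84 mA/V².
KCL at the drain: ½ k_n (V_GS − V_th)² = (V_DD − V_GS)/R.
Let x = V_GS − 0.414. Then 27.6 x² + x − 11.89 = 0, giving x = 0.639 V (positive root), so V_GS = 1.05 V.
I_D = (V_DD − V_GS)/R = (12.3 − 1.05) / 11.4 = 0.987 mA.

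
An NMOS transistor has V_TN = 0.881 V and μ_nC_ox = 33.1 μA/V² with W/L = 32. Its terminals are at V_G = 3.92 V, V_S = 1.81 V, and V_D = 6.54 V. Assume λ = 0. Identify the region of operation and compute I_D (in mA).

V_GS = V_G − V_S = 3.92 − 1.81 = 2.11 V; V_DS = V_D − V_S = 6.54 − 1.81 = 4.73 V.
k_n = μ_nC_ox · (W/L) = 1.059 mA/V².
V_ov = V_GS − V_TN = 2.11 − 0.881 = 1.23 V.
Since V_DS = 4.73 V ≥ V_ov = 1.23 V, the device is in saturation.
I_D = ½ k_n V_ov² = 0.5 × 1.059 × 1.23² = 0.8 mA.

Saturation; I_D = 0.800 mA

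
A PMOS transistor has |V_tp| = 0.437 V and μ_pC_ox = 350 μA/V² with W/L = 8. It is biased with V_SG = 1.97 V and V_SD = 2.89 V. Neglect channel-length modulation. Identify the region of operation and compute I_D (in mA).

k_p = μ_pC_ox · (W/L) = 2.8 mA/V².
V_ov = V_SG − |V_tp| = 1.97 − 0.437 = 1.53 V.
Since V_SD = 2.89 V ≥ V_ov = 1.53 V, the device is in saturation.
I_D = ½ k_p V_ov² = 0.5 × 2.8 × 1.53² = 3.29 mA.

Saturation; I_D = 3.29 mA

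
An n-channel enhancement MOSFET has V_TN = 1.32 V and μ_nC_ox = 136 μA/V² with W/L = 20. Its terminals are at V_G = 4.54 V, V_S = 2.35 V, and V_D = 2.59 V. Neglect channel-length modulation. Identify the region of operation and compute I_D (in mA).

V_GS = V_G − V_S = 4.54 − 2.35 = 2.19 V; V_DS = V_D − V_S = 2.59 − 2.35 = 0.24 V.
k_n = μ_nC_ox · (W/L) = 2.72 mA/V².
V_ov = V_GS − V_TN = 2.19 − 1.32 = 0.87 V.
Since V_DS = 0.24 V < V_ov = 0.87 V, the device is in the triode region.
I_D = k_n [V_ov · V_DS − ½ V_DS²] = 2.72 × [0.87 × 0.24 − 0.5 × 0.24²] = 0.49 mA.

Triode; I_D = 0.490 mA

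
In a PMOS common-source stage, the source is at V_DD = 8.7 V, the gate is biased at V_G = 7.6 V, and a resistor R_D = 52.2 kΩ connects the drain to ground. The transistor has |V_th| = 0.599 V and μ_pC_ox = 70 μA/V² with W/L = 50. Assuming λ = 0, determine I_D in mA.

I_D = 0.165 mA

V_SG = V_DD − V_G = 8.7 − 7.6 = 1.1 V, so V_ov = 1.1 − 0.599 = 0.501 V.
k_p = μ_pC_ox · (W/L) = 3.5 mA/V².
Assume saturation: I_D = ½ k_p V_ov² = 0.5 × 3.5 × 0.501² = 0.439 mA, giving V_SD = V_DD − I_D R_D = 8.7 − 0.439 × 52.2 = -14.2 V.
But -14.2 V < V_ov = 0.501 V, so the device is actually in triode.
In triode I_D = k_p[V_ov V_SD − ½ V_SD²] and I_D = (V_DD − V_SD)/R_D. Equating: 91.4 V_SD² − 92.53 V_SD + 8.7 = 0, giving V_SD = 0.105 V (the root below V_ov).
I_D = (8.7 − 0.105) / 52.2 = 0.165 mA.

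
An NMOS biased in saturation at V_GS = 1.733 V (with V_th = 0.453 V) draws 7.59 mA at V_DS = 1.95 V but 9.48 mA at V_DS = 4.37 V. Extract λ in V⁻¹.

With V_GS fixed, I_D ∝ (1 + λ V_DS) in saturation, so I_D2/I_D1 = (1 + λ V_DS2)/(1 + λ V_DS1).
9.48/7.59 = 1.249 = (1 + 4.37 λ)/(1 + 1.95 λ).
Solving: λ (I_D1 V_DS2 − I_D2 V_DS1) = I_D2 − I_D1, so λ = (9.48 − 7.59) / (7.59 × 4.37 − 9.48 × 1.95) = 1.89 / 14.7 = 0.129 V⁻¹.

λ = 0.129 V⁻¹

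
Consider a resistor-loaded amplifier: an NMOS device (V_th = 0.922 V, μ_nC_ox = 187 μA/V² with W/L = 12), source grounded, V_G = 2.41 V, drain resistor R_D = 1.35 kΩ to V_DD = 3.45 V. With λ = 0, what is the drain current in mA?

V_GS = V_G = 2.41 V, so V_ov = 2.41 − 0.922 = 1.49 V.
k_n = μ_nC_ox · (W/L) = 2.244 mA/V².
Assume saturation: I_D = ½ k_n V_ov² = 0.5 × 2.244 × 1.49² = 2.48 mA, giving V_DS = V_DD − I_D R_D = 3.45 − 2.48 × 1.35 = 0.0962 V.
But 0.0962 V < V_ov = 1.49 V, so the device is actually in triode.
In triode I_D = k_n[V_ov V_DS − ½ V_DS²] and I_D = (V_DD − V_DS)/R_D. Equating: 1.51 V_DS² − 5.508 V_DS + 3.45 = 0, giving V_DS = 0.804 V (the root below V_ov).
I_D = (3.45 − 0.804) / 1.35 = 1.96 mA.

I_D = 1.96 mA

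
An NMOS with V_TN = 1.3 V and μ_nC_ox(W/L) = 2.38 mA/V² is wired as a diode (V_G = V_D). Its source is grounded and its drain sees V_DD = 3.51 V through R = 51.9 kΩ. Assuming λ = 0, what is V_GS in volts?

V_GS = 1.48 V

With gate tied to drain, V_GS = V_DS ≥ V_GS − V_TN, so the device is in saturation.
KCL at the drain: ½ k_n (V_GS − V_TN)² = (V_DD − V_GS)/R.
Let x = V_GS − 1.3. Then 61.8 x² + x − 2.21 = 0, giving x = 0.181 V (positive root), so V_GS = 1.48 V.
I_D = (V_DD − V_GS)/R = (3.51 − 1.48) / 51.9 = 0.0391 mA.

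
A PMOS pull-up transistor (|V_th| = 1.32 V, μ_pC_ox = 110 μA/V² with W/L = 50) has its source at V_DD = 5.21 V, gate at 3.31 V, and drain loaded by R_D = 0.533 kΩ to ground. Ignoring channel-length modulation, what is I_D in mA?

V_SG = V_DD − V_G = 5.21 − 3.31 = 1.9 V, so V_ov = 1.9 − 1.32 = 0.58 V.
k_p = μ_pC_ox · (W/L) = 5.5 mA/V².
Assume saturation: I_D = ½ k_p V_ov² = 0.5 × 5.5 × 0.58² = 0.925 mA, giving V_SD = V_DD − I_D R_D = 5.21 − 0.925 × 0.533 = 4.72 V.
V_SD = 4.72 V ≥ V_ov = 0.58 V, confirming saturation.

I_D = 0.925 mA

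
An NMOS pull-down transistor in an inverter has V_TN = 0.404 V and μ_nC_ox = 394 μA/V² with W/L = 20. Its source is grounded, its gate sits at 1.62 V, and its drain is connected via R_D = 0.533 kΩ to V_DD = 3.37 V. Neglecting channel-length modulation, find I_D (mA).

I_D = 4.93 mA

V_GS = V_G = 1.62 V, so V_ov = 1.62 − 0.404 = 1.22 V.
k_n = μ_nC_ox · (W/L) = 7.88 mA/V².
Assume saturation: I_D = ½ k_n V_ov² = 0.5 × 7.88 × 1.22² = 5.83 mA, giving V_DS = V_DD − I_D R_D = 3.37 − 5.83 × 0.533 = 0.265 V.
But 0.265 V < V_ov = 1.22 V, so the device is actually in triode.
In triode I_D = k_n[V_ov V_DS − ½ V_DS²] and I_D = (V_DD − V_DS)/R_D. Equating: 2.1 V_DS² − 6.107 V_DS + 3.37 = 0, giving V_DS = 0.74 V (the root below V_ov).
I_D = (3.37 − 0.74) / 0.533 = 4.93 mA.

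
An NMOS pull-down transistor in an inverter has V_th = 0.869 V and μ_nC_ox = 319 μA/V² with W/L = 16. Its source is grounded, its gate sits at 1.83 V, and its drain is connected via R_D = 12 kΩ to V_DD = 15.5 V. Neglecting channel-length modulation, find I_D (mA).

V_GS = V_G = 1.83 V, so V_ov = 1.83 − 0.869 = 0.961 V.
k_n = μ_nC_ox · (W/L) = 5.104 mA/V².
Assume saturation: I_D = ½ k_n V_ov² = 0.5 × 5.104 × 0.961² = 2.36 mA, giving V_DS = V_DD − I_D R_D = 15.5 − 2.36 × 12 = -12.8 V.
But -12.8 V < V_ov = 0.961 V, so the device is actually in triode.
In triode I_D = k_n[V_ov V_DS − ½ V_DS²] and I_D = (V_DD − V_DS)/R_D. Equating: 30.6 V_DS² − 59.86 V_DS + 15.5 = 0, giving V_DS = 0.307 V (the root below V_ov).
I_D = (15.5 − 0.307) / 12 = 1.27 mA.

I_D = 1.27 mA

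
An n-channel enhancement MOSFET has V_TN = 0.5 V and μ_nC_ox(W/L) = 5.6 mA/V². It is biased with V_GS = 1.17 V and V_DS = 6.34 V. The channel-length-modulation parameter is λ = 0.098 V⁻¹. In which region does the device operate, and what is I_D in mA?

Saturation; I_D = 2.04 mA

V_ov = V_GS − V_TN = 1.17 − 0.5 = 0.67 V.
Since V_DS = 6.34 V ≥ V_ov = 0.67 V, the device is in saturation.
I_D = ½ k_n V_ov² (1 + λ V_DS) = 0.5 × 5.6 × 0.67² × (1 + 0.098 × 6.34) = 2.04 mA.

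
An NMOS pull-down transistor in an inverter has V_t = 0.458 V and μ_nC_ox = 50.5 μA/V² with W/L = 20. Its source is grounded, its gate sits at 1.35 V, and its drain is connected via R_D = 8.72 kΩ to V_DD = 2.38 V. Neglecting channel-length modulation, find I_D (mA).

I_D = 0.236 mA

V_GS = V_G = 1.35 V, so V_ov = 1.35 − 0.458 = 0.892 V.
k_n = μ_nC_ox · (W/L) = 1.01 mA/V².
Assume saturation: I_D = ½ k_n V_ov² = 0.5 × 1.01 × 0.892² = 0.402 mA, giving V_DS = V_DD − I_D R_D = 2.38 − 0.402 × 8.72 = -1.12 V.
But -1.12 V < V_ov = 0.892 V, so the device is actually in triode.
In triode I_D = k_n[V_ov V_DS − ½ V_DS²] and I_D = (V_DD − V_DS)/R_D. Equating: 4.4 V_DS² − 8.856 V_DS + 2.38 = 0, giving V_DS = 0.32 V (the root below V_ov).
I_D = (2.38 − 0.32) / 8.72 = 0.236 mA.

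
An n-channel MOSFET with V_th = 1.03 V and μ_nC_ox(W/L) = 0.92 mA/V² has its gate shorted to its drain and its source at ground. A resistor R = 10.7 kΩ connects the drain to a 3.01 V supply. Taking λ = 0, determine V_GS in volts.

With gate tied to drain, V_GS = V_DS ≥ V_GS − V_th, so the device is in saturation.
KCL at the drain: ½ k_n (V_GS − V_th)² = (V_DD − V_GS)/R.
Let x = V_GS − 1.03. Then 4.92 x² + x − 1.98 = 0, giving x = 0.541 V (positive root), so V_GS = 1.57 V.
I_D = (V_DD − V_GS)/R = (3.01 − 1.57) / 10.7 = 0.135 mA.

V_GS = 1.57 V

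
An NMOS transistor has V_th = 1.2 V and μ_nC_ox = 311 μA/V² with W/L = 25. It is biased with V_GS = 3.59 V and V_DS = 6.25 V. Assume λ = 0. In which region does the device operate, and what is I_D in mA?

k_n = μ_nC_ox · (W/L) = 7.775 mA/V².
V_ov = V_GS − V_th = 3.59 − 1.2 = 2.39 V.
Since V_DS = 6.25 V ≥ V_ov = 2.39 V, the device is in saturation.
I_D = ½ k_n V_ov² = 0.5 × 7.775 × 2.39² = 22.2 mA.

Saturation; I_D = 22.2 mA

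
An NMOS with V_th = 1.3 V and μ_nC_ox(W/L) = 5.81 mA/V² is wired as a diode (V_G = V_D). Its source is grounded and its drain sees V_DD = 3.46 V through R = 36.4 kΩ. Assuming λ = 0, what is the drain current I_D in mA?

I_D = 0.0555 mA

With gate tied to drain, V_GS = V_DS ≥ V_GS − V_th, so the device is in saturation.
KCL at the drain: ½ k_n (V_GS − V_th)² = (V_DD − V_GS)/R.
Let x = V_GS − 1.3. Then 106 x² + x − 2.16 = 0, giving x = 0.138 V (positive root), so V_GS = 1.44 V.
I_D = (V_DD − V_GS)/R = (3.46 − 1.44) / 36.4 = 0.0555 mA.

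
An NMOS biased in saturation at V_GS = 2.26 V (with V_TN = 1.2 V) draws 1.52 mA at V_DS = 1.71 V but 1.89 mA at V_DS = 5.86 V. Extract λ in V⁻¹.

λ = 0.0652 V⁻¹

With V_GS fixed, I_D ∝ (1 + λ V_DS) in saturation, so I_D2/I_D1 = (1 + λ V_DS2)/(1 + λ V_DS1).
1.89/1.52 = 1.243 = (1 + 5.86 λ)/(1 + 1.71 λ).
Solving: λ (I_D1 V_DS2 − I_D2 V_DS1) = I_D2 − I_D1, so λ = (1.89 − 1.52) / (1.52 × 5.86 − 1.89 × 1.71) = 0.37 / 5.68 = 0.0652 V⁻¹.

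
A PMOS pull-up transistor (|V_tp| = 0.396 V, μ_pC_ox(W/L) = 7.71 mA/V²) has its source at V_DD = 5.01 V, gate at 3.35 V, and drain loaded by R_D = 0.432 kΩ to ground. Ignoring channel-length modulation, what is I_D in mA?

V_SG = V_DD − V_G = 5.01 − 3.35 = 1.66 V, so V_ov = 1.66 − 0.396 = 1.26 V.
Assume saturation: I_D = ½ k_p V_ov² = 0.5 × 7.71 × 1.26² = 6.16 mA, giving V_SD = V_DD − I_D R_D = 5.01 − 6.16 × 0.432 = 2.35 V.
V_SD = 2.35 V ≥ V_ov = 1.26 V, confirming saturation.

I_D = 6.16 mA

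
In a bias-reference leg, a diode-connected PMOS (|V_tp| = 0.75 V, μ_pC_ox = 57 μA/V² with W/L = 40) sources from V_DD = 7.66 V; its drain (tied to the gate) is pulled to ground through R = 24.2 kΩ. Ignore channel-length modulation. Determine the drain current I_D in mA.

I_D = 0.266 mA

With gate tied to drain, V_SG = V_SD ≥ V_SG − |V_tp|, so the device is in saturation.
k_p = μ_pC_ox · (W/L) = 2.28 mA/V².
KCL at the drain: ½ k_p (V_SG − |V_tp|)² = (V_DD − V_SG)/R.
Let x = V_SG − 0.75. Then 27.6 x² + x − 6.91 = 0, giving x = 0.483 V (positive root), so V_SG = 1.23 V.
I_D = (V_DD − V_SG)/R = (7.66 − 1.23) / 24.2 = 0.266 mA.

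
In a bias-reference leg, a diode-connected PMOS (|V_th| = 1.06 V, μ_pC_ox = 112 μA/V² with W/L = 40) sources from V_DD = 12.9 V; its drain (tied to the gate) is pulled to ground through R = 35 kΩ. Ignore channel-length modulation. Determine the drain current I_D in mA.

I_D = 0.327 mA

With gate tied to drain, V_SG = V_SD ≥ V_SG − |V_th|, so the device is in saturation.
k_p = μ_pC_ox · (W/L) = 4.48 mA/V².
KCL at the drain: ½ k_p (V_SG − |V_th|)² = (V_DD − V_SG)/R.
Let x = V_SG − 1.06. Then 78.4 x² + x − 11.84 = 0, giving x = 0.382 V (positive root), so V_SG = 1.44 V.
I_D = (V_DD − V_SG)/R = (12.9 − 1.44) / 35 = 0.327 mA.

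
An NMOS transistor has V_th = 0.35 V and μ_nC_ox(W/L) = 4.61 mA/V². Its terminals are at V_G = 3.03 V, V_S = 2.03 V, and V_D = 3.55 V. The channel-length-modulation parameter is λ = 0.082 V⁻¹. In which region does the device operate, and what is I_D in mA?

V_GS = V_G − V_S = 3.03 − 2.03 = 1 V; V_DS = V_D − V_S = 3.55 − 2.03 = 1.52 V.
V_ov = V_GS − V_th = 1 − 0.35 = 0.65 V.
Since V_DS = 1.52 V ≥ V_ov = 0.65 V, the device is in saturation.
I_D = ½ k_n V_ov² (1 + λ V_DS) = 0.5 × 4.61 × 0.65² × (1 + 0.082 × 1.52) = 1.1 mA.

Saturation; I_D = 1.10 mA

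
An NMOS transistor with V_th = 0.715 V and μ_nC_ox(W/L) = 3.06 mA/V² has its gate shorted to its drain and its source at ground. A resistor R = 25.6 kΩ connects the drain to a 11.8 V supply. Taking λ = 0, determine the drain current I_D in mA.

With gate tied to drain, V_GS = V_DS ≥ V_GS − V_th, so the device is in saturation.
KCL at the drain: ½ k_n (V_GS − V_th)² = (V_DD − V_GS)/R.
Let x = V_GS − 0.715. Then 39.2 x² + x − 11.09 = 0, giving x = 0.519 V (positive root), so V_GS = 1.23 V.
I_D = (V_DD − V_GS)/R = (11.8 − 1.23) / 25.6 = 0.413 mA.

I_D = 0.413 mA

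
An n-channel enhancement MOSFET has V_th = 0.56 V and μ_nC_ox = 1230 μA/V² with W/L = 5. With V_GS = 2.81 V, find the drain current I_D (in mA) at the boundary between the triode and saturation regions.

At the boundary V_DS = V_ov = V_GS − V_th = 2.81 − 0.56 = 2.25 V.
k_n = μ_nC_ox · (W/L) = 6.15 mA/V².
I_D = ½ k_n V_ov² = 0.5 × 6.15 × 2.25² = 15.6 mA.

I_D = 15.6 mA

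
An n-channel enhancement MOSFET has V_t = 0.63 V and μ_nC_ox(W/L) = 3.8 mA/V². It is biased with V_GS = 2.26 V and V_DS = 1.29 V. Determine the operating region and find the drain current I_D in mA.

Triode; I_D = 4.83 mA

V_ov = V_GS − V_t = 2.26 − 0.63 = 1.63 V.
Since V_DS = 1.29 V < V_ov = 1.63 V, the device is in the triode region.
I_D = k_n [V_ov · V_DS − ½ V_DS²] = 3.8 × [1.63 × 1.29 − 0.5 × 1.29²] = 4.83 mA.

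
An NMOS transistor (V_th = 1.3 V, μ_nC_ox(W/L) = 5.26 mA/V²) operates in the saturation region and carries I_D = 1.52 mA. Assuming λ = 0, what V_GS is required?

V_GS = 2.06 V

In saturation I_D = ½ k_n (V_GS − V_th)², so V_GS − V_th = √(2 I_D / k_n) = √(2 × 1.52 / 5.26) = 0.76 V.
V_GS = 1.3 + 0.76 = 2.06 V.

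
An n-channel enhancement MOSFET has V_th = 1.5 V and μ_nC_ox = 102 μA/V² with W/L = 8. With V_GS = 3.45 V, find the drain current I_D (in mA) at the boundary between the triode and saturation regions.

I_D = 1.55 mA

At the boundary V_DS = V_ov = V_GS − V_th = 3.45 − 1.5 = 1.95 V.
k_n = μ_nC_ox · (W/L) = 0.816 mA/V².
I_D = ½ k_n V_ov² = 0.5 × 0.816 × 1.95² = 1.55 mA.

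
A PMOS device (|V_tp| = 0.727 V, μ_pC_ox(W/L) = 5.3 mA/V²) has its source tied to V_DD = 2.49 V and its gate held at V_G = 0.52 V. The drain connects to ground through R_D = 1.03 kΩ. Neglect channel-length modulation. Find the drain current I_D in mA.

V_SG = V_DD − V_G = 2.49 − 0.52 = 1.97 V, so V_ov = 1.97 − 0.727 = 1.24 V.
Assume saturation: I_D = ½ k_p V_ov² = 0.5 × 5.3 × 1.24² = 4.09 mA, giving V_SD = V_DD − I_D R_D = 2.49 − 4.09 × 1.03 = -1.73 V.
But -1.73 V < V_ov = 1.24 V, so the device is actually in triode.
In triode I_D = k_p[V_ov V_SD − ½ V_SD²] and I_D = (V_DD − V_SD)/R_D. Equating: 2.73 V_SD² − 7.786 V_SD + 2.49 = 0, giving V_SD = 0.367 V (the root below V_ov).
I_D = (2.49 − 0.367) / 1.03 = 2.06 mA.

I_D = 2.06 mA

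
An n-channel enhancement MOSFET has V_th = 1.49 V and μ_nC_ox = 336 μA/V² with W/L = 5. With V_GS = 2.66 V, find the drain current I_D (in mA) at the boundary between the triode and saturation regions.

At the boundary V_DS = V_ov = V_GS − V_th = 2.66 − 1.49 = 1.17 V.
k_n = μ_nC_ox · (W/L) = 1.68 mA/V².
I_D = ½ k_n V_ov² = 0.5 × 1.68 × 1.17² = 1.15 mA.

I_D = 1.15 mA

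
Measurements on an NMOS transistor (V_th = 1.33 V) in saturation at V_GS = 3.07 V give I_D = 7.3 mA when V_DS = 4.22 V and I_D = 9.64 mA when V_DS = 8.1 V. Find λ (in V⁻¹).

With V_GS fixed, I_D ∝ (1 + λ V_DS) in saturation, so I_D2/I_D1 = (1 + λ V_DS2)/(1 + λ V_DS1).
9.64/7.3 = 1.321 = (1 + 8.1 λ)/(1 + 4.22 λ).
Solving: λ (I_D1 V_DS2 − I_D2 V_DS1) = I_D2 − I_D1, so λ = (9.64 − 7.3) / (7.3 × 8.1 − 9.64 × 4.22) = 2.34 / 18.4 = 0.127 V⁻¹.

λ = 0.127 V⁻¹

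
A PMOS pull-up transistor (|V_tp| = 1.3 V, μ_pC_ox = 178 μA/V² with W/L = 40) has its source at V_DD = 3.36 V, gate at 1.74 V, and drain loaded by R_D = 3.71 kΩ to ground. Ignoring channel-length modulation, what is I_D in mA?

I_D = 0.365 mA

V_SG = V_DD − V_G = 3.36 − 1.74 = 1.62 V, so V_ov = 1.62 − 1.3 = 0.32 V.
k_p = μ_pC_ox · (W/L) = 7.12 mA/V².
Assume saturation: I_D = ½ k_p V_ov² = 0.5 × 7.12 × 0.32² = 0.365 mA, giving V_SD = V_DD − I_D R_D = 3.36 − 0.365 × 3.71 = 2.01 V.
V_SD = 2.01 V ≥ V_ov = 0.32 V, confirming saturation.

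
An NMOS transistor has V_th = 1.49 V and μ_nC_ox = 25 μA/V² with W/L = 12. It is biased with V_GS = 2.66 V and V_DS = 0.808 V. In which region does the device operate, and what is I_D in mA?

Triode; I_D = 0.186 mA

k_n = μ_nC_ox · (W/L) = 0.3 mA/V².
V_ov = V_GS − V_th = 2.66 − 1.49 = 1.17 V.
Since V_DS = 0.808 V < V_ov = 1.17 V, the device is in the triode region.
I_D = k_n [V_ov · V_DS − ½ V_DS²] = 0.3 × [1.17 × 0.808 − 0.5 × 0.808²] = 0.186 mA.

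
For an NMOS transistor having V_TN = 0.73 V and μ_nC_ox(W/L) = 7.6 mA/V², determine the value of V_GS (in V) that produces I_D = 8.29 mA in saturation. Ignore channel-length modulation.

In saturation I_D = ½ k_n (V_GS − V_TN)², so V_GS − V_TN = √(2 I_D / k_n) = √(2 × 8.29 / 7.6) = 1.48 V.
V_GS = 0.73 + 1.48 = 2.21 V.

V_GS = 2.21 V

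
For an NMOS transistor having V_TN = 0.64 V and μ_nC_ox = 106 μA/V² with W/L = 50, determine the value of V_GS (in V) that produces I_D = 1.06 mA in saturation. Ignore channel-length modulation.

k_n = μ_nC_ox · (W/L) = 5.3 mA/V².
In saturation I_D = ½ k_n (V_GS − V_TN)², so V_GS − V_TN = √(2 I_D / k_n) = √(2 × 1.06 / 5.3) = 0.632 V.
V_GS = 0.64 + 0.632 = 1.27 V.

V_GS = 1.27 V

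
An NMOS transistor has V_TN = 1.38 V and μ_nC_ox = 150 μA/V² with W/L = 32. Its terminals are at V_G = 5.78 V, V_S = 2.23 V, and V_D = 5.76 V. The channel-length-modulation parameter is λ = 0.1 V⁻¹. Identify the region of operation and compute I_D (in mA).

V_GS = V_G − V_S = 5.78 − 2.23 = 3.55 V; V_DS = V_D − V_S = 5.76 − 2.23 = 3.53 V.
k_n = μ_nC_ox · (W/L) = 4.8 mA/V².
V_ov = V_GS − V_TN = 3.55 − 1.38 = 2.17 V.
Since V_DS = 3.53 V ≥ V_ov = 2.17 V, the device is in saturation.
I_D = ½ k_n V_ov² (1 + λ V_DS) = 0.5 × 4.8 × 2.17² × (1 + 0.1 × 3.53) = 15.3 mA.

Saturation; I_D = 15.3 mA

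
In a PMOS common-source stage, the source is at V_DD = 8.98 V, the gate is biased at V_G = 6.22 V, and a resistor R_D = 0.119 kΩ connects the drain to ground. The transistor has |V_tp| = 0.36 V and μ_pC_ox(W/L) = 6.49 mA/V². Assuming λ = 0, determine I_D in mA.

V_SG = V_DD − V_G = 8.98 − 6.22 = 2.76 V, so V_ov = 2.76 − 0.36 = 2.4 V.
Assume saturation: I_D = ½ k_p V_ov² = 0.5 × 6.49 × 2.4² = 18.7 mA, giving V_SD = V_DD − I_D R_D = 8.98 − 18.7 × 0.119 = 6.76 V.
V_SD = 6.76 V ≥ V_ov = 2.4 V, confirming saturation.

I_D = 18.7 mA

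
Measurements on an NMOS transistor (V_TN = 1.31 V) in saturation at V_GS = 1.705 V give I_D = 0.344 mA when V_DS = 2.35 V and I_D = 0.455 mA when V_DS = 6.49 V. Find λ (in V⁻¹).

λ = 0.0954 V⁻¹

With V_GS fixed, I_D ∝ (1 + λ V_DS) in saturation, so I_D2/I_D1 = (1 + λ V_DS2)/(1 + λ V_DS1).
0.455/0.344 = 1.323 = (1 + 6.49 λ)/(1 + 2.35 λ).
Solving: λ (I_D1 V_DS2 − I_D2 V_DS1) = I_D2 − I_D1, so λ = (0.455 − 0.344) / (0.344 × 6.49 − 0.455 × 2.35) = 0.111 / 1.16 = 0.0954 V⁻¹.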